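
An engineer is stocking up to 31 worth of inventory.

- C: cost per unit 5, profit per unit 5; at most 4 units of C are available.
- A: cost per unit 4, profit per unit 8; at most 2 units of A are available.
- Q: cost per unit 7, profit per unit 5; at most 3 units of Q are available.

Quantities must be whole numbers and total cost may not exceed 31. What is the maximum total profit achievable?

Take 3×C, 2×A, and 1×Q: cost 30 ≤ 31, profit 3·5 + 2·8 + 1·5 = 36.
A has the best ratio (8/4) and is taken to its limit of 2; remaining capacity is filled optimally with the others.

36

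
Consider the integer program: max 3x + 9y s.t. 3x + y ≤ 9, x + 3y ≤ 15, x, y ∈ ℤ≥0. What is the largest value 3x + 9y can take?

(x,y)=(0,5): 3·0+1·5=5≤9, 1·0+3·5=15≤15, objective 45.
(x,y)=(1,4): 3·1+1·4=7≤9, 1·1+3·4=13≤15, objective 39.
(x,y)=(0,4): 3·0+1·4=4≤9, 1·0+3·4=12≤15, objective 36.
No feasible integer point exceeds 45.

45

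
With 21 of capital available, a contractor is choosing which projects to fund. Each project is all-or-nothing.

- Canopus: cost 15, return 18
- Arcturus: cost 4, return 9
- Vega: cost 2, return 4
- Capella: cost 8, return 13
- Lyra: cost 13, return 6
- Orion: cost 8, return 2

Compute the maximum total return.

Allowing fractional choices, the relaxed optimum would be about 34.4, but projects are indivisible.
Canopus + Arcturus + Vega: cost 15 + 4 + 2 = 21 ≤ 21, return 18 + 9 + 4 = 31.
Canopus + Arcturus: cost 15 + 4 = 19 ≤ 21, return 18 + 9 = 27.
Best is Canopus, Arcturus, and Vega with total return 31.

31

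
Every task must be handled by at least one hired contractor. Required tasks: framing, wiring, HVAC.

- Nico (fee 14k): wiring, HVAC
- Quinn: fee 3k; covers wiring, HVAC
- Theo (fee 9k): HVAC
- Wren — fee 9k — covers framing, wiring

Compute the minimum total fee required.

12

Choose Quinn and Wren: together they cover framing, wiring, HVAC — every task.
Total fee: 3 + 9 = 12.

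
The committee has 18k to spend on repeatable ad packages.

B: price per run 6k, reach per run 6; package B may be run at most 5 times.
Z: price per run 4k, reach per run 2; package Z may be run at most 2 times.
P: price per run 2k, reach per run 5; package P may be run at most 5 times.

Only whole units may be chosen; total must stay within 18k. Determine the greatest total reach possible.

31

P has the best ratio (5/2); taking only P gives at most 5×5 = 25 (stopped by the supply cap of 5).
Mixing does better — 1×B and 5×P: price 16 ≤ 18, reach 1·6 + 5·5 = 31.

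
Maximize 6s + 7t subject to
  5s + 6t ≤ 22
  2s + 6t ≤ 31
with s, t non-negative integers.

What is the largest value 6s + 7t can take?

The continuous relaxation peaks at (4.4, 0) with value 26.40; rounding to a feasible lattice point costs some objective.
(s,t)=(2,2): 5·2+6·2=22≤22, 2·2+6·2=16≤31, objective 26.
(s,t)=(3,1): 5·3+6·1=21≤22, 2·3+6·1=12≤31, objective 25.
(s,t)=(4,0): 5·4+6·0=20≤22, 2·4+6·0=8≤31, objective 24.
Maximum is 26 at (s,t)=(2,2).

26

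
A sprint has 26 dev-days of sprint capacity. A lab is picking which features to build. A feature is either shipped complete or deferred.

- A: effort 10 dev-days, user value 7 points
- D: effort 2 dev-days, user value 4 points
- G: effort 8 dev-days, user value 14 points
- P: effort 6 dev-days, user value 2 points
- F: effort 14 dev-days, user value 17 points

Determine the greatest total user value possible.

Allowing fractional choices, the relaxed optimum would be about 36.4, but features are indivisible.
D + G + F: effort 2 + 8 + 14 = 24 ≤ 26, user value 4 + 14 + 17 = 35.
G + F: effort 8 + 14 = 22 ≤ 26, user value 14 + 17 = 31.
A + D + F: effort 10 + 2 + 14 = 26 ≤ 26, user value 7 + 4 + 17 = 28.
Best is D, G, and F with total user value 35.

35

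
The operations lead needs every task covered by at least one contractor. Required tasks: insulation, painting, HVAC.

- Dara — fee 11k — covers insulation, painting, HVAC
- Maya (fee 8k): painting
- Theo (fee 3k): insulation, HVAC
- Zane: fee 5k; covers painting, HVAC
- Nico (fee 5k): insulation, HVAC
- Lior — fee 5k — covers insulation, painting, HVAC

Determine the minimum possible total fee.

5

This is an integer covering problem.
Lior alone covers insulation, painting, HVAC — every task.
Total fee: 5.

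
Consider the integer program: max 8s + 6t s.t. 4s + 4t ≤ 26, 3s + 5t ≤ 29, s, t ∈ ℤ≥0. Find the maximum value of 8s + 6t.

(s,t)=(6,0): 4·6+4·0=24≤26, 3·6+5·0=18≤29, objective 48.
(s,t)=(5,1): 4·5+4·1=24≤26, 3·5+5·1=20≤29, objective 46.
(s,t)=(5,0): 4·5+4·0=20≤26, 3·5+5·0=15≤29, objective 40.
No feasible integer point exceeds 48.

48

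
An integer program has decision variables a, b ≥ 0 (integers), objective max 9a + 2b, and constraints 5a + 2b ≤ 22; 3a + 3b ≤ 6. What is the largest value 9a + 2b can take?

(a,b)=(2,0) is feasible, giving 18.
(a,b)=(1,1) is feasible, giving 11.
No feasible integer point exceeds 18.

18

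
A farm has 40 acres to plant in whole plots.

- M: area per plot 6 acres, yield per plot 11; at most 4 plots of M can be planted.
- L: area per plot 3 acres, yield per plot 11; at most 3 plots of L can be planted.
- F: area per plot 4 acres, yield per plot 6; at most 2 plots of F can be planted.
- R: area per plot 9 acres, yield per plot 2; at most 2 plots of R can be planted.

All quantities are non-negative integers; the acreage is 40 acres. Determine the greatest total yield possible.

L has the best ratio (11/3); taking only L gives at most 3×11 = 33 (stopped by the supply cap of 3).
Mixing does better — 4×M, 3×L, and 1×F: area 37 ≤ 40, yield 4·11 + 3·11 + 1·6 = 83.

83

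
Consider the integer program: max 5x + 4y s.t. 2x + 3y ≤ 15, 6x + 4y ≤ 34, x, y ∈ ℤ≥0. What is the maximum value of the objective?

29

Relaxing integrality, the LP optimum is 29.80 at (x,y) = (4.2, 2.2), which is not an integer point.
(x,y)=(5,1) is feasible, giving 29.
(x,y)=(4,2) is feasible, giving 28.
(x,y)=(3,3) is feasible, giving 27.
No feasible integer point exceeds 29.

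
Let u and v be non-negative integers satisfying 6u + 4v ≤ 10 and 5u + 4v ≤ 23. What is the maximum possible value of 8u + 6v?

14

Relaxing integrality, the LP optimum is 15.00 at (u,v) = (0, 2.5), which is not an integer point.
(u,v)=(1,1) is feasible, giving 14.
(u,v)=(0,2) is feasible, giving 12.
(u,v)=(1,0) is feasible, giving 8.
(u,v)=(0,1) is feasible, giving 6.
No feasible integer point exceeds 14.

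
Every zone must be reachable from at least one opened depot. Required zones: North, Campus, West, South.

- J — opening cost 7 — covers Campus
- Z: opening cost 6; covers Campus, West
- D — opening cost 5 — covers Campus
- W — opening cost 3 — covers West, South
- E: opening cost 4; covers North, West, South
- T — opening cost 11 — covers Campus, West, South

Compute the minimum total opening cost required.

Choose D and E: together they cover North, Campus, West, South — every zone.
Total opening cost: 5 + 4 = 9.
No cover costs less than 9.

9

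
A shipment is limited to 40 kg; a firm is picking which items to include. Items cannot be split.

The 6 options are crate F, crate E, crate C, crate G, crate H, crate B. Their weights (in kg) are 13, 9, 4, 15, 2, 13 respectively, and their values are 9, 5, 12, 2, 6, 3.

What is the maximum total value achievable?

32

Treat it as a binary knapsack problem.
crate F + crate C + crate H + crate B: weight 13 + 4 + 2 + 13 = 32 ≤ 40, value 9 + 12 + 6 + 3 = 30.
crate F + crate E + crate C + crate H: weight 13 + 9 + 4 + 2 = 28 ≤ 40, value 9 + 5 + 12 + 6 = 32.
crate F + crate C + crate G + crate H: weight 13 + 4 + 15 + 2 = 34 ≤ 40, value 9 + 12 + 2 + 6 = 29.
Best is crate F, crate E, crate C, and crate H with total value 32.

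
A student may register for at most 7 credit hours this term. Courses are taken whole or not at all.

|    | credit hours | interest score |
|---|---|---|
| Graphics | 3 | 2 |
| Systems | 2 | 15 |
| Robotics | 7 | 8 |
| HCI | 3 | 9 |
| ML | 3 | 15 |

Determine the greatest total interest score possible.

This is an integer program with binary decision variables.
Take Systems and ML: credit hours 2 + 3 = 5 ≤ 7, interest score 15 + 15 = 30.
No other feasible combination does better.

30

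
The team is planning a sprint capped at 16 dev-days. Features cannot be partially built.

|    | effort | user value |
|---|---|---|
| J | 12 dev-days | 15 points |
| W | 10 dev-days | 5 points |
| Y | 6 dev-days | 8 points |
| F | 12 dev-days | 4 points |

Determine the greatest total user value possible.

15

Take J: effort 12 ≤ 16, user value 15.
No other feasible combination does better.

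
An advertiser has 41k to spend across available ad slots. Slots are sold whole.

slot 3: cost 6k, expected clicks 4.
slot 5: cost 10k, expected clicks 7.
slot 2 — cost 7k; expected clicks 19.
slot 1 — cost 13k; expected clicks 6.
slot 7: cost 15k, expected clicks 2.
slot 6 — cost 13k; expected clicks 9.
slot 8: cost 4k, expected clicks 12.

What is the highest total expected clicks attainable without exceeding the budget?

slot 3 + slot 5 + slot 2 + slot 1 + slot 8: cost 6 + 10 + 7 + 13 + 4 = 40 ≤ 41, expected clicks 4 + 7 + 19 + 6 + 12 = 48.
slot 5 + slot 2 + slot 6 + slot 8: cost 10 + 7 + 13 + 4 = 34 ≤ 41, expected clicks 7 + 19 + 9 + 12 = 47.
slot 3 + slot 5 + slot 2 + slot 6 + slot 8: cost 6 + 10 + 7 + 13 + 4 = 40 ≤ 41, expected clicks 4 + 7 + 19 + 9 + 12 = 51.
Best is slot 3, slot 5, slot 2, slot 6, and slot 8 with total expected clicks 51.

51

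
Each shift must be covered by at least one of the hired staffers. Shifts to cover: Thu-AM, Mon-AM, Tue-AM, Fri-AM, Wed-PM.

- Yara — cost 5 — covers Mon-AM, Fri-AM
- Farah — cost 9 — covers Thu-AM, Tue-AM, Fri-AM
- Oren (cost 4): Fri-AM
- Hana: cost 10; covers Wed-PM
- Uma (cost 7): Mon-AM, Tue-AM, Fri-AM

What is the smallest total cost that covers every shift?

This is a weighted set-cover instance.
The greedy cost-per-new-shift heuristic would pick Uma, Farah, and Hana for 26, but a cheaper cover exists.
Choose Yara, Farah, and Hana: together they cover Thu-AM, Mon-AM, Tue-AM, Fri-AM, Wed-PM — every shift.
Total cost: 5 + 9 + 10 = 24.
No cover costs less than 24.

24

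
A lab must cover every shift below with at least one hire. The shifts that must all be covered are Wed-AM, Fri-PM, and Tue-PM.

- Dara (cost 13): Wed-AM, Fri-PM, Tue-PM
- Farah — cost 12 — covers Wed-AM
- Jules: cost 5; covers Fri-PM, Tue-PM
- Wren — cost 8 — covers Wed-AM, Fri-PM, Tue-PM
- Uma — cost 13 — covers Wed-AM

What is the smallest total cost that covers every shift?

8

This is an integer covering problem.
The greedy cost-per-new-shift heuristic would pick Jules and Wren for 13, but a cheaper cover exists.
Wren alone covers Wed-AM, Fri-PM, Tue-PM — every shift.
Total cost: 8.
No cover costs less than 8.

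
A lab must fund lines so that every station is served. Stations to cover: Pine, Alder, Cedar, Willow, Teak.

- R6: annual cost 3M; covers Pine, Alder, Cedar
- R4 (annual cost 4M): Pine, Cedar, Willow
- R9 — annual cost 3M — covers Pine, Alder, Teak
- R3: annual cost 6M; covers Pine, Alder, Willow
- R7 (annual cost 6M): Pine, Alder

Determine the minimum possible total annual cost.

7

This is a weighted set-cover instance.
The greedy cost-per-new-station heuristic would pick R6, R9, and R4 for 10, but a cheaper cover exists.
Choose R4 and R9: together they cover Pine, Alder, Cedar, Willow, Teak — every station.
Total annual cost: 4 + 3 = 7.
No cover costs less than 7.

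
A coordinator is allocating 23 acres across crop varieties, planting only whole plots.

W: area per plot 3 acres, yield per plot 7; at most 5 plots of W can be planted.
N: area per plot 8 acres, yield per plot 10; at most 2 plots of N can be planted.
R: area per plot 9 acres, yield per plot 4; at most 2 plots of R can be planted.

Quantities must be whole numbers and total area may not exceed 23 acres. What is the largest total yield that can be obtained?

45

W has the best ratio (7/3); taking only W gives at most 5×7 = 35 (stopped by the supply cap of 5).
Mixing does better — 5×W and 1×N: area 23 ≤ 23, yield 5·7 + 1·10 = 45.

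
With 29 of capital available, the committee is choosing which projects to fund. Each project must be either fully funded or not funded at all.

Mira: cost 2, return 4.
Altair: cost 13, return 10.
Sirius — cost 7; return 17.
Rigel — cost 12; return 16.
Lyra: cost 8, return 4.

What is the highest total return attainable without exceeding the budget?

41

Take Mira, Sirius, Rigel, and Lyra: cost 2 + 7 + 12 + 8 = 29 ≤ 29, return 4 + 17 + 16 + 4 = 41.
No other feasible combination does better.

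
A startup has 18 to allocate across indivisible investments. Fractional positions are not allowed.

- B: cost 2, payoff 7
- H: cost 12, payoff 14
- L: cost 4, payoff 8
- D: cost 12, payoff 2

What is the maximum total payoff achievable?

29

Treat it as a binary knapsack problem.
Take B, H, and L: cost 2 + 12 + 4 = 18 ≤ 18, payoff 7 + 14 + 8 = 29.
No other feasible combination does better.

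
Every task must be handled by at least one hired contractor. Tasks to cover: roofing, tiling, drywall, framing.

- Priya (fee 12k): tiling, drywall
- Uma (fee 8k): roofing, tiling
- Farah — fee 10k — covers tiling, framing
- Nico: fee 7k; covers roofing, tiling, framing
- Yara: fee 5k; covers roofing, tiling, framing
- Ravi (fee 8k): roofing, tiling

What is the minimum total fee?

Choose Priya and Yara: together they cover roofing, tiling, drywall, framing — every task.
Total fee: 12 + 5 = 17.
No cover costs less than 17.

17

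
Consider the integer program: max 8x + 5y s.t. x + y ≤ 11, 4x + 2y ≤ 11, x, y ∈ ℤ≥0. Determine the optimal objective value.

25

(x,y)=(0,5) is feasible, giving 25.
(x,y)=(0,4) is feasible, giving 20.
Maximum is 25 at (x,y)=(0,5).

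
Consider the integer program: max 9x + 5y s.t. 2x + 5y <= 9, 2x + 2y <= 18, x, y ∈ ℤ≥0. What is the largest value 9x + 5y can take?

36

The continuous relaxation peaks at (4.5, 0) with value 40.50; rounding to a feasible lattice point costs some objective.
(x,y)=(4,0): 2·4+5·0=8≤9, 2·4+2·0=8≤18, objective 36.
(x,y)=(3,0): 2·3+5·0=6≤9, 2·3+2·0=6≤18, objective 27.
The best lattice point is (4,0), giving 36.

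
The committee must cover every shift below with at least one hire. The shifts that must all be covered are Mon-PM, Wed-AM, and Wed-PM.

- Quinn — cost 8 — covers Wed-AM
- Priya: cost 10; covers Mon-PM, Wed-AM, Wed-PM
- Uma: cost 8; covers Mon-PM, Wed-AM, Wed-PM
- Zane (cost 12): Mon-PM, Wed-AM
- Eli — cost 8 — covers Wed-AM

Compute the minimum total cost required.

8

This is a weighted set-cover instance.
Uma alone covers Mon-PM, Wed-AM, Wed-PM — every shift.
Total cost: 8.
No cover costs less than 8.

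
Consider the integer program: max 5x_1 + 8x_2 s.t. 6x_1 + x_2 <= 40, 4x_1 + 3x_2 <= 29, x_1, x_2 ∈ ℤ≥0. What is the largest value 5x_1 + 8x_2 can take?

72

Relaxing integrality, the LP optimum is 77.33 at (x_1,x_2) = (0, 9.67), which is not an integer point.
(x_1,x_2)=(0,9): 6·0+1·9=9≤40, 4·0+3·9=27≤29, objective 72.
(x_1,x_2)=(1,8): 6·1+1·8=14≤40, 4·1+3·8=28≤29, objective 69.
The best lattice point is (0,9), giving 72.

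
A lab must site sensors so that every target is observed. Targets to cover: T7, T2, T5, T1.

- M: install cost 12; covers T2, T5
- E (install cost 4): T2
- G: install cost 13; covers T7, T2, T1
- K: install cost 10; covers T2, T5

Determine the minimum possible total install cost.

23

The greedy cost-per-new-target heuristic would pick E, G, and K for 27, but a cheaper cover exists.
Choose G and K: together they cover T7, T2, T5, T1 — every target.
Total install cost: 13 + 10 = 23.
No cover costs less than 23.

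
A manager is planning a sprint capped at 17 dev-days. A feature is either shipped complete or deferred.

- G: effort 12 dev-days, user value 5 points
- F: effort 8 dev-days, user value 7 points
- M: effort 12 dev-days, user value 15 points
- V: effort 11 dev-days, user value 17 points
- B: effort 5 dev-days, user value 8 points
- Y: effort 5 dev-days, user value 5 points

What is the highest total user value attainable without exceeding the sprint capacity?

V + B: effort 11 + 5 = 16 ≤ 17, user value 17 + 8 = 25.
M + B: effort 12 + 5 = 17 ≤ 17, user value 15 + 8 = 23.
Best is V and B with total user value 25.

25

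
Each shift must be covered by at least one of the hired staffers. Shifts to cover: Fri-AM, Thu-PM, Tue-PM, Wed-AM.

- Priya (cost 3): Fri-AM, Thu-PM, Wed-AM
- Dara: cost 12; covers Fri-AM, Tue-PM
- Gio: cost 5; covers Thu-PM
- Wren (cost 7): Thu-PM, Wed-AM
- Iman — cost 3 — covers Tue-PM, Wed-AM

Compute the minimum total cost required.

6

Choose Priya and Iman: together they cover Fri-AM, Thu-PM, Tue-PM, Wed-AM — every shift.
Total cost: 3 + 3 = 6.
No cover costs less than 6.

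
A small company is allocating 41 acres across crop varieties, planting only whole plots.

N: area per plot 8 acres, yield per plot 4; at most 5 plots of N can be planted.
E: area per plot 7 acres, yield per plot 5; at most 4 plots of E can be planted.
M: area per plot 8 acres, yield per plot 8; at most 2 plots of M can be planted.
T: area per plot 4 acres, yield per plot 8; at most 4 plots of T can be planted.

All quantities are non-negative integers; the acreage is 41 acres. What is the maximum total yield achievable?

1×N, 2×M, and 4×T: area 40 ≤ 41, yield 1·4 + 2·8 + 4·8 = 52.
1×E, 2×M, and 4×T: area 39 ≤ 41, yield 1·5 + 2·8 + 4·8 = 53.
Best is 53.

53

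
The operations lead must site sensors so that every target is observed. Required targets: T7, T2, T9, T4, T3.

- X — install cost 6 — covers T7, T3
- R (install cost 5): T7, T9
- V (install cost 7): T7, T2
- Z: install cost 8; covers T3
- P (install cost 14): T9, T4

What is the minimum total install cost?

27

The greedy cost-per-new-target heuristic would pick R, X, V, and P for 32, but a cheaper cover exists.
Choose X, V, and P: together they cover T7, T2, T9, T4, T3 — every target.
Total install cost: 6 + 7 + 14 = 27.
No cover costs less than 27.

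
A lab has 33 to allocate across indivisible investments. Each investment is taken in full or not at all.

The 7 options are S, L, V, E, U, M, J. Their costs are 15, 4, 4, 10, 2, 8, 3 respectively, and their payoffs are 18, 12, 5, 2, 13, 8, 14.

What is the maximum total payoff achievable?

65

This is a 0-1 knapsack instance.
S + L + V + U + J: cost 15 + 4 + 4 + 2 + 3 = 28 ≤ 33, payoff 18 + 12 + 5 + 13 + 14 = 62.
S + L + U + M + J: cost 15 + 4 + 2 + 8 + 3 = 32 ≤ 33, payoff 18 + 12 + 13 + 8 + 14 = 65.
S + V + U + M + J: cost 15 + 4 + 2 + 8 + 3 = 32 ≤ 33, payoff 18 + 5 + 13 + 8 + 14 = 58.
Best is S, L, U, M, and J with total payoff 65.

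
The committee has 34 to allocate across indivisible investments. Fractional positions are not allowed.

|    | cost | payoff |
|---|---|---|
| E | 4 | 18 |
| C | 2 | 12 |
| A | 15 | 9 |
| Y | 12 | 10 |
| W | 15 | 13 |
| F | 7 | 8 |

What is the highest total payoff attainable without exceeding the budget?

Allowing fractional choices, the relaxed optimum would be about 56.0, but investments are indivisible.
E + C + A + Y: cost 4 + 2 + 15 + 12 = 33 ≤ 34, payoff 18 + 12 + 9 + 10 = 49.
E + C + W + F: cost 4 + 2 + 15 + 7 = 28 ≤ 34, payoff 18 + 12 + 13 + 8 = 51.
E + C + Y + W: cost 4 + 2 + 12 + 15 = 33 ≤ 34, payoff 18 + 12 + 10 + 13 = 53.
Best is E, C, Y, and W with total payoff 53.

53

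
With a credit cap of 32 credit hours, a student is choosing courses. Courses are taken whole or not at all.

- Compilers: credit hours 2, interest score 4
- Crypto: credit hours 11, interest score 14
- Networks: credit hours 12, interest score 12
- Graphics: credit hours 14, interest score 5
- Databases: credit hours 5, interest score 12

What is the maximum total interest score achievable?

42

This is an integer program with binary decision variables.
Allowing fractional choices, the relaxed optimum would be about 42.7, but courses are indivisible.
Crypto + Networks + Databases: credit hours 11 + 12 + 5 = 28 ≤ 32, interest score 14 + 12 + 12 = 38.
Compilers + Crypto + Networks + Databases: credit hours 2 + 11 + 12 + 5 = 30 ≤ 32, interest score 4 + 14 + 12 + 12 = 42.
Best is Compilers, Crypto, Networks, and Databases with total interest score 42.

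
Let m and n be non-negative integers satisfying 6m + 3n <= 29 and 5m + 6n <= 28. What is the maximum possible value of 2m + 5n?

20

(m,n)=(0,4): 6·0+3·4=12≤29, 5·0+6·4=24≤28, objective 20.
(m,n)=(1,3): 6·1+3·3=15≤29, 5·1+6·3=23≤28, objective 17.
(m,n)=(0,3): 6·0+3·3=9≤29, 5·0+6·3=18≤28, objective 15.
No feasible integer point exceeds 20.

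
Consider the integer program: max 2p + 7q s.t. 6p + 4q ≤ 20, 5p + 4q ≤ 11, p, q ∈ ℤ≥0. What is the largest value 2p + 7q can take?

Relaxing integrality, the LP optimum is 19.25 at (p,q) = (0, 2.75), which is not an integer point.
(p,q)=(0,2): 6·0+4·2=8≤20, 5·0+4·2=8≤11, objective 14.
(p,q)=(1,1): 6·1+4·1=10≤20, 5·1+4·1=9≤11, objective 9.
(p,q)=(0,1): 6·0+4·1=4≤20, 5·0+4·1=4≤11, objective 7.
The best lattice point is (0,2), giving 14.

14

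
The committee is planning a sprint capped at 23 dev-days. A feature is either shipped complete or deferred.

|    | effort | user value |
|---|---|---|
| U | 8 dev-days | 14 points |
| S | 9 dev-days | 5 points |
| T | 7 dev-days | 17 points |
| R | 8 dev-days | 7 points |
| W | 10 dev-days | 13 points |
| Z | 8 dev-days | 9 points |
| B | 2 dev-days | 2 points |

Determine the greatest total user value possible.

40

This is an integer program with binary decision variables.
Allowing fractional choices, the relaxed optimum would be about 41.4, but features are indivisible.
U + T + Z: effort 8 + 7 + 8 = 23 ≤ 23, user value 14 + 17 + 9 = 40.
U + T + R: effort 8 + 7 + 8 = 23 ≤ 23, user value 14 + 17 + 7 = 38.
U + T + B: effort 8 + 7 + 2 = 17 ≤ 23, user value 14 + 17 + 2 = 33.
Best is U, T, and Z with total user value 40.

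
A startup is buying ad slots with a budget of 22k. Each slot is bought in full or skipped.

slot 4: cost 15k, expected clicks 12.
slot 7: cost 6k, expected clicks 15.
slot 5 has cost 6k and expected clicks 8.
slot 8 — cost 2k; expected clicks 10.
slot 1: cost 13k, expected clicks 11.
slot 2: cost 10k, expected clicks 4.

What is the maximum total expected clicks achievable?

This is an integer program with binary decision variables.
Allowing fractional choices, the relaxed optimum would be about 39.8, but ad slots are indivisible.
slot 7 + slot 8 + slot 2: cost 6 + 2 + 10 = 18 ≤ 22, expected clicks 15 + 10 + 4 = 29.
slot 7 + slot 5 + slot 8: cost 6 + 6 + 2 = 14 ≤ 22, expected clicks 15 + 8 + 10 = 33.
slot 7 + slot 8 + slot 1: cost 6 + 2 + 13 = 21 ≤ 22, expected clicks 15 + 10 + 11 = 36.
Best is slot 7, slot 8, and slot 1 with total expected clicks 36.

36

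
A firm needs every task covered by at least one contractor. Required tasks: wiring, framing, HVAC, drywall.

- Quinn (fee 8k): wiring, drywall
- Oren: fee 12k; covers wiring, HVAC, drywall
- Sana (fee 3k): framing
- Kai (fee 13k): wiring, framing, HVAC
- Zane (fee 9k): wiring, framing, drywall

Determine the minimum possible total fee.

The greedy cost-per-new-task heuristic would pick Sana, Quinn, and Oren for 23, but a cheaper cover exists.
Choose Oren and Sana: together they cover wiring, framing, HVAC, drywall — every task.
Total fee: 12 + 3 = 15.
No cover costs less than 15.

15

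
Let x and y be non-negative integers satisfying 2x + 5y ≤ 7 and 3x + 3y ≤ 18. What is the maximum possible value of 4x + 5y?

12

Relaxing integrality, the LP optimum is 14.00 at (x,y) = (3.5, 0), which is not an integer point.
(x,y)=(3,0) is feasible, giving 12.
(x,y)=(2,0) is feasible, giving 8.
No feasible integer point exceeds 12.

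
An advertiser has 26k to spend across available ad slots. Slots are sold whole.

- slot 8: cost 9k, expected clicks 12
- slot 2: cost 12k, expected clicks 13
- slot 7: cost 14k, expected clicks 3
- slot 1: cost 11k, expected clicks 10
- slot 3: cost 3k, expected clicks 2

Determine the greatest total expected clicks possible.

Take slot 8, slot 2, and slot 3: cost 9 + 12 + 3 = 24 ≤ 26, expected clicks 12 + 13 + 2 = 27.
No other feasible combination does better.

27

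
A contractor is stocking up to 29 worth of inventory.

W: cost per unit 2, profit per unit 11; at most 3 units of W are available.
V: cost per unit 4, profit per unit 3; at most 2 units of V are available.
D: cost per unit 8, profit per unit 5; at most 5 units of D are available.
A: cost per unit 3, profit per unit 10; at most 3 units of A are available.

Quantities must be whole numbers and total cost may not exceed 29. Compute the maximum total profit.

71

This is a bounded integer knapsack.
W has the best ratio (11/2); taking only W gives at most 3×11 = 33 (stopped by the supply cap of 3).
Mixing does better — 3×W, 1×V, 1×D, and 3×A: cost 27 ≤ 29, profit 3·11 + 1·3 + 1·5 + 3·10 = 71.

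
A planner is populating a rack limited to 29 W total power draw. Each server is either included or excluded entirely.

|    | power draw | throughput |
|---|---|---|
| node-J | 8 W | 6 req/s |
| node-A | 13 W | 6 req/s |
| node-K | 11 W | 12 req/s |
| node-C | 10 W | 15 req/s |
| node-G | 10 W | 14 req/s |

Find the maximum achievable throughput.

35

node-J + node-C + node-G: power draw 8 + 10 + 10 = 28 ≤ 29, throughput 6 + 15 + 14 = 35.
node-J + node-K + node-C: power draw 8 + 11 + 10 = 29 ≤ 29, throughput 6 + 12 + 15 = 33.
Best is node-J, node-C, and node-G with total throughput 35.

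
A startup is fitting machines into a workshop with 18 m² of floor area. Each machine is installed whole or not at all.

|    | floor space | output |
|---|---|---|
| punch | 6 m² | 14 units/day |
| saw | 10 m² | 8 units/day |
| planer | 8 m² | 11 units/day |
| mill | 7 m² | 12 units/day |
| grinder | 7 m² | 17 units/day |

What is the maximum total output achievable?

Treat it as a binary knapsack problem.
Take punch and grinder: floor space 6 + 7 = 13 ≤ 18, output 14 + 17 = 31.
No other feasible combination does better.

31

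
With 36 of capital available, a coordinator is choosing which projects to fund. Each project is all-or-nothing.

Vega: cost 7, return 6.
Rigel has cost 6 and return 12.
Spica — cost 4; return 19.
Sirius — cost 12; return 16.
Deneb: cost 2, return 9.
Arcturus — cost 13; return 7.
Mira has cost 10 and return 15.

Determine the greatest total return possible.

Take Rigel, Spica, Sirius, Deneb, and Mira: cost 6 + 4 + 12 + 2 + 10 = 34 ≤ 36, return 12 + 19 + 16 + 9 + 15 = 71.
No other feasible combination does better.

71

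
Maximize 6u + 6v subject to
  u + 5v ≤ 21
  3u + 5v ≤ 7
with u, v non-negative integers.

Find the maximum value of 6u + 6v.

The continuous relaxation peaks at (2.33, 0) with value 14.00; rounding to a feasible lattice point costs some objective.
(u,v)=(2,0): 1·2+5·0=2≤21, 3·2+5·0=6≤7, objective 12.
(u,v)=(1,0): 1·1+5·0=1≤21, 3·1+5·0=3≤7, objective 6.
Maximum is 12 at (u,v)=(2,0).

12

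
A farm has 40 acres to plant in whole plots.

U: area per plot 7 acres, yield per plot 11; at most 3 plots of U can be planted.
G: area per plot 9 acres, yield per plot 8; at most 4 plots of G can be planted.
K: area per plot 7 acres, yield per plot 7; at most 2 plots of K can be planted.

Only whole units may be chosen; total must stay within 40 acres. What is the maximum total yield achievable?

Take 3×U and 2×G: area 39 ≤ 40, yield 3·11 + 2·8 = 49.
U has the best ratio (11/7) and is taken to its limit of 3; remaining capacity is filled optimally with the others.

49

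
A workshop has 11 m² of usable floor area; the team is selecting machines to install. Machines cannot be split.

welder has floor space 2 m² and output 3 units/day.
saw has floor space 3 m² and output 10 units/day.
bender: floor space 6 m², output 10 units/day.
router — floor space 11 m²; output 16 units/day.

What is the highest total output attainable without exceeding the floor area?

router: floor space 11 ≤ 11, output 16.
saw + bender: floor space 3 + 6 = 9 ≤ 11, output 10 + 10 = 20.
welder + saw + bender: floor space 2 + 3 + 6 = 11 ≤ 11, output 3 + 10 + 10 = 23.
Best is welder, saw, and bender with total output 23.

23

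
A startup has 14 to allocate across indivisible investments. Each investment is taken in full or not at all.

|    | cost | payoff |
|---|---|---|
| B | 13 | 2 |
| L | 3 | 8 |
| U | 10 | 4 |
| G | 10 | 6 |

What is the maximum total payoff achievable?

14

This is a 0-1 knapsack instance.
Allowing fractional choices, the relaxed optimum would be about 14.4, but investments are indivisible.
L + U: cost 3 + 10 = 13 ≤ 14, payoff 8 + 4 = 12.
L + G: cost 3 + 10 = 13 ≤ 14, payoff 8 + 6 = 14.
L: cost 3 ≤ 14, payoff 8.
Best is L and G with total payoff 14.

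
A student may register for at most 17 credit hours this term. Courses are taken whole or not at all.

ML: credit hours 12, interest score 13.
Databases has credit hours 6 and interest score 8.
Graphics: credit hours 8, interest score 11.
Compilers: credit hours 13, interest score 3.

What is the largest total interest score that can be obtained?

Databases + Graphics: credit hours 6 + 8 = 14 ≤ 17, interest score 8 + 11 = 19.
ML: credit hours 12 ≤ 17, interest score 13.
Best is Databases and Graphics with total interest score 19.

19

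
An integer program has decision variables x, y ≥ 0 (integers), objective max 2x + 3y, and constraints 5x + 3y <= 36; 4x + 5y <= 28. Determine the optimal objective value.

16

(x,y)=(2,4) is feasible, giving 16.
(x,y)=(3,3) is feasible, giving 15.
No feasible integer point exceeds 16.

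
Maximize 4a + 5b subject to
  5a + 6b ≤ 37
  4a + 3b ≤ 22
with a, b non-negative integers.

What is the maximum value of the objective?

30

(a,b)=(0,6) is feasible, giving 30.
(a,b)=(1,5) is feasible, giving 29.
(a,b)=(0,5) is feasible, giving 25.
The best lattice point is (0,6), giving 30.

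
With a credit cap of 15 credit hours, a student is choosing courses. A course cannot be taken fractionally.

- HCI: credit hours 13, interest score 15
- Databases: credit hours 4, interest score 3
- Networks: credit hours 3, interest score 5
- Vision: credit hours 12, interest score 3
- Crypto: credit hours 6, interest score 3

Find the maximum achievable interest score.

HCI: credit hours 13 ≤ 15, interest score 15.
Databases + Networks + Crypto: credit hours 4 + 3 + 6 = 13 ≤ 15, interest score 3 + 5 + 3 = 11.
Best is HCI with total interest score 15.

15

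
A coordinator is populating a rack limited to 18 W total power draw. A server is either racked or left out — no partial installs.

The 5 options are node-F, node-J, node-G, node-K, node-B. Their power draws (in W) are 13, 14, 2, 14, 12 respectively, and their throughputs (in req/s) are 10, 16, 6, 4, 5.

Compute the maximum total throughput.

node-J: power draw 14 ≤ 18, throughput 16.
node-F + node-G: power draw 13 + 2 = 15 ≤ 18, throughput 10 + 6 = 16.
node-J + node-G: power draw 14 + 2 = 16 ≤ 18, throughput 16 + 6 = 22.
Best is node-J and node-G with total throughput 22.

22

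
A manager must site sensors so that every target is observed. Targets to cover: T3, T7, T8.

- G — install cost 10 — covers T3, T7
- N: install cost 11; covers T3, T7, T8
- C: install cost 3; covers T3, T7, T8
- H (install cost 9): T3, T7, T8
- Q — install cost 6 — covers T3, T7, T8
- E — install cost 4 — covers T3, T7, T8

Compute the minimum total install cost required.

3

C alone covers T3, T7, T8 — every target.
Total install cost: 3.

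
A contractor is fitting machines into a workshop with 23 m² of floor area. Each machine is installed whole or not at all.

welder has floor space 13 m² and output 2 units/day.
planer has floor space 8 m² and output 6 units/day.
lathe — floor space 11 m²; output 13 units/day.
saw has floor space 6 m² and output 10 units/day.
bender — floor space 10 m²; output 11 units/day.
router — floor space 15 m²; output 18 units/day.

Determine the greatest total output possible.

Take saw and router: floor space 6 + 15 = 21 ≤ 23, output 10 + 18 = 28.
No other feasible combination does better.

28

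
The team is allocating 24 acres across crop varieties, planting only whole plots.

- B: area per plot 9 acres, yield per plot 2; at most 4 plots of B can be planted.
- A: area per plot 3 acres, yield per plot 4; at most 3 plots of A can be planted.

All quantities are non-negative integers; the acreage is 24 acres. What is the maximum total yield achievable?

14

This is a bounded integer knapsack.
1×B and 3×A: area 18 ≤ 24, yield 1·2 + 3·4 = 14.
3×A: area 9 ≤ 24, yield 3·4 = 12.
Best is 14.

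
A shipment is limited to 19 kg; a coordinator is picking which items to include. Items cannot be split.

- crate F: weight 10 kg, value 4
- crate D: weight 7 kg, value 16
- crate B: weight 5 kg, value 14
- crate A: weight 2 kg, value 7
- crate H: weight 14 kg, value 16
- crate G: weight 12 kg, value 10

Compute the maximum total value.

37

Allowing fractional choices, the relaxed optimum would be about 42.7, but items are indivisible.
crate B + crate A + crate G: weight 5 + 2 + 12 = 19 ≤ 19, value 14 + 7 + 10 = 31.
crate D + crate B: weight 7 + 5 = 12 ≤ 19, value 16 + 14 = 30.
crate D + crate B + crate A: weight 7 + 5 + 2 = 14 ≤ 19, value 16 + 14 + 7 = 37.
Best is crate D, crate B, and crate A with total value 37.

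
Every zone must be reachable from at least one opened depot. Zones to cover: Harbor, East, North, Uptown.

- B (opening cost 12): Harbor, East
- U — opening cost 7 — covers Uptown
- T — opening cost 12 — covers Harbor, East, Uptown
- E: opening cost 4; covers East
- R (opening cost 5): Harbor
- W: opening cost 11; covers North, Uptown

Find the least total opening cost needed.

20

Choose E, R, and W: together they cover Harbor, East, North, Uptown — every zone.
Total opening cost: 4 + 5 + 11 = 20.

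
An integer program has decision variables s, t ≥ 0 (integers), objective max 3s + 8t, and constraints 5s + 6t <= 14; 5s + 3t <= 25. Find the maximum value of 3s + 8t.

16

The continuous relaxation peaks at (0, 2.33) with value 18.67; rounding to a feasible lattice point costs some objective.
(s,t)=(0,2): 5·0+6·2=12≤14, 5·0+3·2=6≤25, objective 16.
(s,t)=(1,1): 5·1+6·1=11≤14, 5·1+3·1=8≤25, objective 11.
(s,t)=(0,1): 5·0+6·1=6≤14, 5·0+3·1=3≤25, objective 8.
The best lattice point is (0,2), giving 16.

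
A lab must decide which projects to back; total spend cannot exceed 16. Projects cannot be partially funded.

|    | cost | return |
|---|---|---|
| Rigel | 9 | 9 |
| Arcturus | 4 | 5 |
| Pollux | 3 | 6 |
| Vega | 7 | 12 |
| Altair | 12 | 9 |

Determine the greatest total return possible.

23

This is an integer program with binary decision variables.
Take Arcturus, Pollux, and Vega: cost 4 + 3 + 7 = 14 ≤ 16, return 5 + 6 + 12 = 23.
No other feasible combination does better.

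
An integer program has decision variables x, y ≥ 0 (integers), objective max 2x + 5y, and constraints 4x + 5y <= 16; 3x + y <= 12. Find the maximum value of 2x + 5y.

15

(x,y)=(0,3): 4·0+5·3=15≤16, 3·0+1·3=3≤12, objective 15.
(x,y)=(1,2): 4·1+5·2=14≤16, 3·1+1·2=5≤12, objective 12.
The best lattice point is (0,3), giving 15.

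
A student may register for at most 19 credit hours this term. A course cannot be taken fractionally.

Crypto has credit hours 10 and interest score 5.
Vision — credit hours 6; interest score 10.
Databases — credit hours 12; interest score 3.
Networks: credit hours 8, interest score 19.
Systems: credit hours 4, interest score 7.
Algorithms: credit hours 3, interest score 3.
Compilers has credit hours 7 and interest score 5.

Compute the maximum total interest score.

Allowing fractional choices, the relaxed optimum would be about 37.0, but courses are indivisible.
Vision + Networks + Algorithms: credit hours 6 + 8 + 3 = 17 ≤ 19, interest score 10 + 19 + 3 = 32.
Vision + Networks + Systems: credit hours 6 + 8 + 4 = 18 ≤ 19, interest score 10 + 19 + 7 = 36.
Networks + Systems + Compilers: credit hours 8 + 4 + 7 = 19 ≤ 19, interest score 19 + 7 + 5 = 31.
Best is Vision, Networks, and Systems with total interest score 36.

36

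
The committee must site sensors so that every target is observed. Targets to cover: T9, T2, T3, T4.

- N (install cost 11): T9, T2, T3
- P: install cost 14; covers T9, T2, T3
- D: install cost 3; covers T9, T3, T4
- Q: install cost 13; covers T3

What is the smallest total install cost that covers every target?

This is an integer covering problem.
Choose N and D: together they cover T9, T2, T3, T4 — every target.
Total install cost: 11 + 3 = 14.
No cover costs less than 14.

14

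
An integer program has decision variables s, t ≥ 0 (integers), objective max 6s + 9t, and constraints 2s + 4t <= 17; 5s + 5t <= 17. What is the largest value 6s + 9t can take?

27

Relaxing integrality, the LP optimum is 30.60 at (s,t) = (0, 3.4), which is not an integer point.
(s,t)=(0,3): 2·0+4·3=12≤17, 5·0+5·3=15≤17, objective 27.
(s,t)=(1,2): 2·1+4·2=10≤17, 5·1+5·2=15≤17, objective 24.
The best lattice point is (0,3), giving 27.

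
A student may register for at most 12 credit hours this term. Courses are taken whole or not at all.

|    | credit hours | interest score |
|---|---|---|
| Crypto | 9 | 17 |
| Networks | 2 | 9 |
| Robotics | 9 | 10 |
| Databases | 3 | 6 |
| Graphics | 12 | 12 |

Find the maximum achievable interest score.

26

Allowing fractional choices, the relaxed optimum would be about 28.2, but courses are indivisible.
Networks + Robotics: credit hours 2 + 9 = 11 ≤ 12, interest score 9 + 10 = 19.
Crypto + Networks: credit hours 9 + 2 = 11 ≤ 12, interest score 17 + 9 = 26.
Crypto + Databases: credit hours 9 + 3 = 12 ≤ 12, interest score 17 + 6 = 23.
Best is Crypto and Networks with total interest score 26.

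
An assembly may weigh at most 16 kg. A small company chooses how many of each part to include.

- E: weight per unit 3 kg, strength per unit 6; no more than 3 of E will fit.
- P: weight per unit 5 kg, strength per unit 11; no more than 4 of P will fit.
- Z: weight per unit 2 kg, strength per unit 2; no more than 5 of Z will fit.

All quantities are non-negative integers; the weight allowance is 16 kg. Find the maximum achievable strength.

P has the best ratio (11/5); taking only P gives at most 3×11 = 33 (stopped by the weight limit).
Mixing does better — 2×E and 2×P: weight 16 ≤ 16, strength 2·6 + 2·11 = 34.

34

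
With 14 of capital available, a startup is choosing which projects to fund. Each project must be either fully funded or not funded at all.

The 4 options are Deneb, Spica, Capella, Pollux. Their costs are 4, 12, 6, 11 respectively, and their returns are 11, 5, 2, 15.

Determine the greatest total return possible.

Pollux: cost 11 ≤ 14, return 15.
Deneb: cost 4 ≤ 14, return 11.
Deneb + Capella: cost 4 + 6 = 10 ≤ 14, return 11 + 2 = 13.
Best is Pollux with total return 15.

15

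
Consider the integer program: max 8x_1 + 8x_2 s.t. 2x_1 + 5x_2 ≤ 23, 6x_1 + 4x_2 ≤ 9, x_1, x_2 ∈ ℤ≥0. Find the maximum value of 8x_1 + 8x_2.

16

Relaxing integrality, the LP optimum is 18.00 at (x_1,x_2) = (0, 2.25), which is not an integer point.
(x_1,x_2)=(0,2): 2·0+5·2=10≤23, 6·0+4·2=8≤9, objective 16.
(x_1,x_2)=(0,1): 2·0+5·1=5≤23, 6·0+4·1=4≤9, objective 8.
The best lattice point is (0,2), giving 16.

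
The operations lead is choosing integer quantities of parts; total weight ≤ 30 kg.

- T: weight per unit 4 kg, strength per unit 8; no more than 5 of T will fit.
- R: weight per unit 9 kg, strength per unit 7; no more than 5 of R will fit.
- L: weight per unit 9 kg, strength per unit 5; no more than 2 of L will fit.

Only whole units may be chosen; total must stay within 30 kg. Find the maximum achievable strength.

47

T has the best ratio (8/4); taking only T gives at most 5×8 = 40 (stopped by the supply cap of 5).
Mixing does better — 5×T and 1×R: weight 29 ≤ 30, strength 5·8 + 1·7 = 47.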